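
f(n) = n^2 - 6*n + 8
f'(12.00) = 18.00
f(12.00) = 80.00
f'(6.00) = 6.00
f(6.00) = 8.00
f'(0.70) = -4.60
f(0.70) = 4.29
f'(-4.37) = -14.74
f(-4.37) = 53.32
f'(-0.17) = -6.34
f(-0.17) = 9.05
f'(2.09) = -1.82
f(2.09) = -0.17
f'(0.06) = -5.88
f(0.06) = 7.64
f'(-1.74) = -9.48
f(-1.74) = 21.47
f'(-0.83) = -7.66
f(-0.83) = 13.67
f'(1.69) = -2.62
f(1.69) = 0.72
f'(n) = 2*n - 6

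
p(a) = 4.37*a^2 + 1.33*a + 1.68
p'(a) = 8.74*a + 1.33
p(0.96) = 6.98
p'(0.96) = 9.72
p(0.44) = 3.11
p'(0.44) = 5.18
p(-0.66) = 2.71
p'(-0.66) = -4.44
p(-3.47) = 49.68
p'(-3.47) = -29.00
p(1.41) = 12.24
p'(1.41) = 13.65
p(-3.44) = 48.82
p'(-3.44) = -28.74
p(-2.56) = 26.91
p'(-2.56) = -21.04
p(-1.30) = 7.34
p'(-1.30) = -10.03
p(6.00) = 166.98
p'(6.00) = 53.77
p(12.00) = 646.92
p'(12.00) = 106.21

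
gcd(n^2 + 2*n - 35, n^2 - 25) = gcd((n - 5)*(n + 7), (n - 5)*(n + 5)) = n - 5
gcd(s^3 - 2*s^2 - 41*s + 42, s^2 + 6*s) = s + 6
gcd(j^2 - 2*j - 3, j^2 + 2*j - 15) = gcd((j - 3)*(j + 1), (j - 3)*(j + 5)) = j - 3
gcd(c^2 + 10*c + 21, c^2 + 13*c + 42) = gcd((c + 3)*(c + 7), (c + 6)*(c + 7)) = c + 7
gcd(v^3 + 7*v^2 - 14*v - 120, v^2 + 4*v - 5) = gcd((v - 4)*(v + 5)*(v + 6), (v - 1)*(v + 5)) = v + 5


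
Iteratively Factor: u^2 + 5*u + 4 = (u + 1)*(u + 4)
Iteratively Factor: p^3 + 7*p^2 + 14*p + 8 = (p + 2)*(p^2 + 5*p + 4) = (p + 2)*(p + 4)*(p + 1)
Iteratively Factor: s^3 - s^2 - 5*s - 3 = (s + 1)*(s^2 - 2*s - 3) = (s - 3)*(s + 1)*(s + 1)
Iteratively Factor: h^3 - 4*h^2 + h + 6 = (h + 1)*(h^2 - 5*h + 6) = (h - 3)*(h + 1)*(h - 2)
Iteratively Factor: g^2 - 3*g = (g)*(g - 3)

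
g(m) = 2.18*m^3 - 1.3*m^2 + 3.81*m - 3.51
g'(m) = 6.54*m^2 - 2.6*m + 3.81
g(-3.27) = -106.09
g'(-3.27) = 82.24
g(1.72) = 10.29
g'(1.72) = 18.69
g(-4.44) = -236.87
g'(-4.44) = 144.28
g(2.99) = 54.53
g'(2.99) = 54.50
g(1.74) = 10.67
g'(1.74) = 19.09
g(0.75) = -0.46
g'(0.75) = 5.54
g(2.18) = 21.20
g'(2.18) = 29.22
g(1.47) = 6.21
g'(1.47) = 14.12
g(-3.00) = -85.50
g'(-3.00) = 70.47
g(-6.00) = -544.05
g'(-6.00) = 254.85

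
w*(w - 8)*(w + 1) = w^3 - 7*w^2 - 8*w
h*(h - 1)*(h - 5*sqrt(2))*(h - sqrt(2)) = h^4 - 6*sqrt(2)*h^3 - h^3 + 6*sqrt(2)*h^2 + 10*h^2 - 10*h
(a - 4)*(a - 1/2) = a^2 - 9*a/2 + 2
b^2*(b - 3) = b^3 - 3*b^2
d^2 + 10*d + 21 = (d + 3)*(d + 7)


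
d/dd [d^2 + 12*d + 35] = 2*d + 12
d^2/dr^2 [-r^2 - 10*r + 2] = -2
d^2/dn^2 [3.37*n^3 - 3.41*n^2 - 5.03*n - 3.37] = 20.22*n - 6.82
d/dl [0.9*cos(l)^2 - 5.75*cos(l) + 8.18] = (5.75 - 1.8*cos(l))*sin(l)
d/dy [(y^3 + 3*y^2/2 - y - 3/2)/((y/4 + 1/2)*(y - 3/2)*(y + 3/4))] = 16*(-4*y^4 - 52*y^3 - 79*y^2 - 48*y - 27)/(64*y^6 + 160*y^5 - 236*y^4 - 708*y^3 + 81*y^2 + 756*y + 324)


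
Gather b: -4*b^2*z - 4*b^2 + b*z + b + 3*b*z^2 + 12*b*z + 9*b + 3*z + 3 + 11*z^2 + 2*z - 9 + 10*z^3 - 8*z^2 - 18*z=b^2*(-4*z - 4) + b*(3*z^2 + 13*z + 10) + 10*z^3 + 3*z^2 - 13*z - 6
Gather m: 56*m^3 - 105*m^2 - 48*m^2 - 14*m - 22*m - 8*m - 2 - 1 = 56*m^3 - 153*m^2 - 44*m - 3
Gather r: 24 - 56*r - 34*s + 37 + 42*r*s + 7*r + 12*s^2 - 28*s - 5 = r*(42*s - 49) + 12*s^2 - 62*s + 56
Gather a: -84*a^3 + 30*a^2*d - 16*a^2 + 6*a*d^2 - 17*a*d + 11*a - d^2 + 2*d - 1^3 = -84*a^3 + a^2*(30*d - 16) + a*(6*d^2 - 17*d + 11) - d^2 + 2*d - 1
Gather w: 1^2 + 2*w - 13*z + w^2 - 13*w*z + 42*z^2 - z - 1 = w^2 + w*(2 - 13*z) + 42*z^2 - 14*z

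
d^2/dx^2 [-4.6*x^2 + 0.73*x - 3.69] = -9.20000000000000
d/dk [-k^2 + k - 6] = 1 - 2*k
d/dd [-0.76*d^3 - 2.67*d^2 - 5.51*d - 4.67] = -2.28*d^2 - 5.34*d - 5.51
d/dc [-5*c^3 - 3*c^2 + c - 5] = -15*c^2 - 6*c + 1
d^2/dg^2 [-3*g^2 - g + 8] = -6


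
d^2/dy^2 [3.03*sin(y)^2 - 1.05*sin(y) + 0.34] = 1.05*sin(y) + 6.06*cos(2*y)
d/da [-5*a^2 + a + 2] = 1 - 10*a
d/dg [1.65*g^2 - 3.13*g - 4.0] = 3.3*g - 3.13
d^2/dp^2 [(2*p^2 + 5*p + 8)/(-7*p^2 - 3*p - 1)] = 2*(-203*p^3 - 1134*p^2 - 399*p - 3)/(343*p^6 + 441*p^5 + 336*p^4 + 153*p^3 + 48*p^2 + 9*p + 1)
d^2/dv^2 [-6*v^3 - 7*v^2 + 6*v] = -36*v - 14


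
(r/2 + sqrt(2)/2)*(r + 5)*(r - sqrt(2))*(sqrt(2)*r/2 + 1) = sqrt(2)*r^4/4 + r^3/2 + 5*sqrt(2)*r^3/4 - sqrt(2)*r^2/2 + 5*r^2/2 - 5*sqrt(2)*r/2 - r - 5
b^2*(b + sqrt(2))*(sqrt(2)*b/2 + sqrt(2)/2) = sqrt(2)*b^4/2 + sqrt(2)*b^3/2 + b^3 + b^2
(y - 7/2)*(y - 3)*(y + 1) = y^3 - 11*y^2/2 + 4*y + 21/2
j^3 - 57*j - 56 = (j - 8)*(j + 1)*(j + 7)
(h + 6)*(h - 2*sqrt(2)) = h^2 - 2*sqrt(2)*h + 6*h - 12*sqrt(2)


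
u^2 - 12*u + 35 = (u - 7)*(u - 5)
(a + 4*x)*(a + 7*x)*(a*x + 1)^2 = a^4*x^2 + 11*a^3*x^3 + 2*a^3*x + 28*a^2*x^4 + 22*a^2*x^2 + a^2 + 56*a*x^3 + 11*a*x + 28*x^2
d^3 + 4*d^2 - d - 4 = (d - 1)*(d + 1)*(d + 4)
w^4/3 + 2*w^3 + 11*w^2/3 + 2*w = w*(w/3 + 1)*(w + 1)*(w + 2)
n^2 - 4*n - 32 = (n - 8)*(n + 4)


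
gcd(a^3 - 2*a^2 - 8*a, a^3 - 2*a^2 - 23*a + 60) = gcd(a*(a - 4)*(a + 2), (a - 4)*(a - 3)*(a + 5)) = a - 4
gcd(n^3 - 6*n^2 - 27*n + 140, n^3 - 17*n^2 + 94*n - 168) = n^2 - 11*n + 28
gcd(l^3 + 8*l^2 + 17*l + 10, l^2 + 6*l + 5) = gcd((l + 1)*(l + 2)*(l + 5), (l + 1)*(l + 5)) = l^2 + 6*l + 5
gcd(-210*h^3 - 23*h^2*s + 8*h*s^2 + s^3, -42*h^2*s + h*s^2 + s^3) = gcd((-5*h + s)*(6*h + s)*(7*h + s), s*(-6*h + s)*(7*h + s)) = 7*h + s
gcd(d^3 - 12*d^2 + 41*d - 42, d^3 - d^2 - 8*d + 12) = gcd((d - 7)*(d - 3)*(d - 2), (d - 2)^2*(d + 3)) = d - 2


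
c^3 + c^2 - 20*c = c*(c - 4)*(c + 5)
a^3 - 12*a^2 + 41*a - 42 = (a - 7)*(a - 3)*(a - 2)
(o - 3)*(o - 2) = o^2 - 5*o + 6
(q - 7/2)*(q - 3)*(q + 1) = q^3 - 11*q^2/2 + 4*q + 21/2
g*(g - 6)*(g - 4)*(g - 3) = g^4 - 13*g^3 + 54*g^2 - 72*g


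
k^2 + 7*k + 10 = (k + 2)*(k + 5)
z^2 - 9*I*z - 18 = (z - 6*I)*(z - 3*I)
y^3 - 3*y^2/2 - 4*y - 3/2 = (y - 3)*(y + 1/2)*(y + 1)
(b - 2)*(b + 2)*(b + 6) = b^3 + 6*b^2 - 4*b - 24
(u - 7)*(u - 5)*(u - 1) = u^3 - 13*u^2 + 47*u - 35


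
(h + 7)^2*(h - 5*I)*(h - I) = h^4 + 14*h^3 - 6*I*h^3 + 44*h^2 - 84*I*h^2 - 70*h - 294*I*h - 245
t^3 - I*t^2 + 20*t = t*(t - 5*I)*(t + 4*I)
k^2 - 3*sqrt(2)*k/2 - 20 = (k - 4*sqrt(2))*(k + 5*sqrt(2)/2)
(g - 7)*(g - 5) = g^2 - 12*g + 35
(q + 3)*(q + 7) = q^2 + 10*q + 21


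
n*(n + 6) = n^2 + 6*n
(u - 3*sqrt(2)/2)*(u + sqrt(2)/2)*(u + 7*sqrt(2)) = u^3 + 6*sqrt(2)*u^2 - 31*u/2 - 21*sqrt(2)/2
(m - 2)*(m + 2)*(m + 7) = m^3 + 7*m^2 - 4*m - 28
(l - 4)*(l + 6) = l^2 + 2*l - 24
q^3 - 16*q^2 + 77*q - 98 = (q - 7)^2*(q - 2)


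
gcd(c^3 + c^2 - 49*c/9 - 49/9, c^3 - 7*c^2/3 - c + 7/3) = c^2 - 4*c/3 - 7/3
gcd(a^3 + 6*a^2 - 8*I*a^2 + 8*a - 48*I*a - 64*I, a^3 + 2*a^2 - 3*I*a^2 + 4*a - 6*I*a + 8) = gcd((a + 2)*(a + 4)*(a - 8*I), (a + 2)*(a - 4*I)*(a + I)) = a + 2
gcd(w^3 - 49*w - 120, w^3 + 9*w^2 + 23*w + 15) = w^2 + 8*w + 15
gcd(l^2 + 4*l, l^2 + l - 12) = l + 4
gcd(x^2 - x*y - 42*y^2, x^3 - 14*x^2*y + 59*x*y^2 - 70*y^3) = x - 7*y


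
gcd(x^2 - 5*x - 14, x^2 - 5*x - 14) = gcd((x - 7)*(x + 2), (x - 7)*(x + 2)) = x^2 - 5*x - 14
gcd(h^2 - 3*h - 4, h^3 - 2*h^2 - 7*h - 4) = h^2 - 3*h - 4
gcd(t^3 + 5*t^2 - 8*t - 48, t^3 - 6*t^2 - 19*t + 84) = t^2 + t - 12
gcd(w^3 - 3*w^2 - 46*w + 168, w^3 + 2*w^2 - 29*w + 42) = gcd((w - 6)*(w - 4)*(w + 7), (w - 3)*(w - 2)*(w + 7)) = w + 7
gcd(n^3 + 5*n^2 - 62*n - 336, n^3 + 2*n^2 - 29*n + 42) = n + 7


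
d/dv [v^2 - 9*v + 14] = 2*v - 9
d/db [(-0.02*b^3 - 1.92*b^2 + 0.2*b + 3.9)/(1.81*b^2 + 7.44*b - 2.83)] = (-0.0362*b^4 - 0.2976*b^3 - 14.477*b^2 - 3.2508*b - 29.582)/(3.2761*b^4 + 26.9328*b^3 + 45.109*b^2 - 42.1104*b + 8.0089)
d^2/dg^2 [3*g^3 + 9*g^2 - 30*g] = 18*g + 18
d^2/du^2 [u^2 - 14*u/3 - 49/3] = 2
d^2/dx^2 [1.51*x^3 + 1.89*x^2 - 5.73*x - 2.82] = 9.06*x + 3.78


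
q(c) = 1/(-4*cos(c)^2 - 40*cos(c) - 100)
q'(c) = (-8*sin(c)*cos(c) - 40*sin(c))/(-4*cos(c)^2 - 40*cos(c) - 100)^2 = -sin(c)/(2*(cos(c) + 5)^3)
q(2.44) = -0.01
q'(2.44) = -0.00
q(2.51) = -0.01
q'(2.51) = -0.00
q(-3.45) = -0.02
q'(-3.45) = -0.00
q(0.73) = -0.01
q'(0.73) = -0.00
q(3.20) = -0.02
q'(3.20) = 0.00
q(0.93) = -0.01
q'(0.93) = -0.00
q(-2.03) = -0.01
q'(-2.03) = 0.00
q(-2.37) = -0.01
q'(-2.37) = 0.00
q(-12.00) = -0.00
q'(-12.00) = 0.00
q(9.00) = -0.01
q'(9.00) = 0.00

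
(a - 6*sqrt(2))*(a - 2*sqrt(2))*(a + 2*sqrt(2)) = a^3 - 6*sqrt(2)*a^2 - 8*a + 48*sqrt(2)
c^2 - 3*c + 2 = (c - 2)*(c - 1)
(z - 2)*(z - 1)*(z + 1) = z^3 - 2*z^2 - z + 2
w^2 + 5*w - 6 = (w - 1)*(w + 6)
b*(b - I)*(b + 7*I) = b^3 + 6*I*b^2 + 7*b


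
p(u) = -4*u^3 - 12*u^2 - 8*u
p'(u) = -12*u^2 - 24*u - 8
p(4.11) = -513.29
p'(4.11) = -309.35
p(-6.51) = 647.10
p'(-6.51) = -360.32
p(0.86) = -18.30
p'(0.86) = -37.52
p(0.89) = -19.45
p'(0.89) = -38.87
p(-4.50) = 157.50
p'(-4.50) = -143.00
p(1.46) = -49.71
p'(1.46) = -68.62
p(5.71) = -1181.61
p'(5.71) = -536.29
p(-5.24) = 287.94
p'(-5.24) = -211.73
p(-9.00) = 2016.00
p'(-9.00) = -764.00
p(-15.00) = 10920.00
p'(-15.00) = -2348.00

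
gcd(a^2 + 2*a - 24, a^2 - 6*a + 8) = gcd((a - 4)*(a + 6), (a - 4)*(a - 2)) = a - 4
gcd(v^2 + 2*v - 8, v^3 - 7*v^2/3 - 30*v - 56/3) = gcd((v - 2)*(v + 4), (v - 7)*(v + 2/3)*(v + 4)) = v + 4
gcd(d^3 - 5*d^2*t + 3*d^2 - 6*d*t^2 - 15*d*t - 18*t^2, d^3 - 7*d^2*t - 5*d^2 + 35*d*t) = 1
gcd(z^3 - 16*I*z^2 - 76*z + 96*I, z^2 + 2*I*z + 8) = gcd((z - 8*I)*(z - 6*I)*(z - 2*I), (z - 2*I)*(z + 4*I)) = z - 2*I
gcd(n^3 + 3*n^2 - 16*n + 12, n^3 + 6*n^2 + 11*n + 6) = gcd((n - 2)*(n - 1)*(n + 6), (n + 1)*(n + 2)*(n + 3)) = 1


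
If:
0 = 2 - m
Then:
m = 2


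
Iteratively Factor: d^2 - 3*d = (d - 3)*(d)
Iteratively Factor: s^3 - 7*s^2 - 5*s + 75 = (s - 5)*(s^2 - 2*s - 15) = (s - 5)^2*(s + 3)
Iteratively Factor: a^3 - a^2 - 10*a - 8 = (a - 4)*(a^2 + 3*a + 2) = (a - 4)*(a + 1)*(a + 2)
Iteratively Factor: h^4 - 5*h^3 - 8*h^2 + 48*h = (h - 4)*(h^3 - h^2 - 12*h) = h*(h - 4)*(h^2 - h - 12) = h*(h - 4)*(h + 3)*(h - 4)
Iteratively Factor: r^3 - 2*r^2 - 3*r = (r - 3)*(r^2 + r) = r*(r - 3)*(r + 1)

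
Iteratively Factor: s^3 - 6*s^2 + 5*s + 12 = (s + 1)*(s^2 - 7*s + 12) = (s - 4)*(s + 1)*(s - 3)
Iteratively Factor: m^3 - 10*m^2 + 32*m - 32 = (m - 4)*(m^2 - 6*m + 8) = (m - 4)^2*(m - 2)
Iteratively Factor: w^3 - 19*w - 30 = (w + 2)*(w^2 - 2*w - 15) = (w + 2)*(w + 3)*(w - 5)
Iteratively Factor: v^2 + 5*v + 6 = (v + 2)*(v + 3)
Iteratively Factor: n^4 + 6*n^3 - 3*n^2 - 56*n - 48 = (n + 4)*(n^3 + 2*n^2 - 11*n - 12) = (n + 4)^2*(n^2 - 2*n - 3) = (n + 1)*(n + 4)^2*(n - 3)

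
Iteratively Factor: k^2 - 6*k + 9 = (k - 3)*(k - 3)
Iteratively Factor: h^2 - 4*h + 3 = (h - 3)*(h - 1)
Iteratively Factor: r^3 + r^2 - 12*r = (r)*(r^2 + r - 12) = r*(r - 3)*(r + 4)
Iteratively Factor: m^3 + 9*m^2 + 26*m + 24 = (m + 4)*(m^2 + 5*m + 6) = (m + 3)*(m + 4)*(m + 2)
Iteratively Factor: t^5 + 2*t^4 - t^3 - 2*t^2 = (t + 2)*(t^4 - t^2) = (t - 1)*(t + 2)*(t^3 + t^2) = (t - 1)*(t + 1)*(t + 2)*(t^2) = t*(t - 1)*(t + 1)*(t + 2)*(t)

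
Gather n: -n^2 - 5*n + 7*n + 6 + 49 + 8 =-n^2 + 2*n + 63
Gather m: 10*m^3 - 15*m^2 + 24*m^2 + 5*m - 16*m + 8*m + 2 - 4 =10*m^3 + 9*m^2 - 3*m - 2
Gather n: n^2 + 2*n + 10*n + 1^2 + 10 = n^2 + 12*n + 11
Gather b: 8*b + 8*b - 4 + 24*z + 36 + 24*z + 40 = 16*b + 48*z + 72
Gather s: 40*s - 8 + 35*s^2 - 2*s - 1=35*s^2 + 38*s - 9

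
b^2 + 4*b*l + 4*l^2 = (b + 2*l)^2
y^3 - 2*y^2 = y^2*(y - 2)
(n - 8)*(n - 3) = n^2 - 11*n + 24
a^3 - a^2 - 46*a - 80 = (a - 8)*(a + 2)*(a + 5)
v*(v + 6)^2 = v^3 + 12*v^2 + 36*v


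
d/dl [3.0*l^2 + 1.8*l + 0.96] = 6.0*l + 1.8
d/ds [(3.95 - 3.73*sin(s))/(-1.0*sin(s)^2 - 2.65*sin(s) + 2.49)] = (-3.73*sin(s)^2 + 7.9*sin(s) + 1.1798)*cos(s)/(1.0*sin(s)^4 + 5.3*sin(s)^3 + 2.0425*sin(s)^2 - 13.197*sin(s) + 6.2001)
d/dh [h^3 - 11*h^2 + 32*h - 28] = 3*h^2 - 22*h + 32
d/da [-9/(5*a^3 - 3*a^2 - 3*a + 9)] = 27*(5*a^2 - 2*a - 1)/(5*a^3 - 3*a^2 - 3*a + 9)^2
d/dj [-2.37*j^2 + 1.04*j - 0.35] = 1.04 - 4.74*j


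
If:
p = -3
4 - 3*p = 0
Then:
No Solution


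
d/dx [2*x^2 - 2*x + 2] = 4*x - 2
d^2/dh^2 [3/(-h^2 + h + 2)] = 6*(-h^2 + h + (2*h - 1)^2 + 2)/(-h^2 + h + 2)^3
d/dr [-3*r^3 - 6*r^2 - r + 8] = -9*r^2 - 12*r - 1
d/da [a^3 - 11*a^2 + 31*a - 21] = 3*a^2 - 22*a + 31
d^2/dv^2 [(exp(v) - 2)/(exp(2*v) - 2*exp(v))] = exp(-v)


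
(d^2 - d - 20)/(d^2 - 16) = (d - 5)/(d - 4)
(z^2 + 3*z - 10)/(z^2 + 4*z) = (z^2 + 3*z - 10)/(z*(z + 4))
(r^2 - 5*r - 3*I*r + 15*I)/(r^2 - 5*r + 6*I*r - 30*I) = (r - 3*I)/(r + 6*I)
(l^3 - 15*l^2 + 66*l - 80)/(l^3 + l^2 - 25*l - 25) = (l^2 - 10*l + 16)/(l^2 + 6*l + 5)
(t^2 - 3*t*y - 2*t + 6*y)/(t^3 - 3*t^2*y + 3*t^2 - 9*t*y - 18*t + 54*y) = (t - 2)/(t^2 + 3*t - 18)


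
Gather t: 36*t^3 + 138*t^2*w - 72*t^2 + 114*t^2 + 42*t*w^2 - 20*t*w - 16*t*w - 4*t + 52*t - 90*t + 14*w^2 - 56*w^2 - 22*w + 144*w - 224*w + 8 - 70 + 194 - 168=36*t^3 + t^2*(138*w + 42) + t*(42*w^2 - 36*w - 42) - 42*w^2 - 102*w - 36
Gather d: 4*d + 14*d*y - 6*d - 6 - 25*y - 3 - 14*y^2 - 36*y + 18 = d*(14*y - 2) - 14*y^2 - 61*y + 9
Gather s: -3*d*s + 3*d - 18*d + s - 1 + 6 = -15*d + s*(1 - 3*d) + 5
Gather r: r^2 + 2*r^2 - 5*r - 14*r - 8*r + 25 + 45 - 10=3*r^2 - 27*r + 60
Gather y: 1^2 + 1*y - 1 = y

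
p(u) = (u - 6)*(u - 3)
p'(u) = 2*u - 9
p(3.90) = -1.89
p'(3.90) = -1.20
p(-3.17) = 56.58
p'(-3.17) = -15.34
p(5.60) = -1.04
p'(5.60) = 2.20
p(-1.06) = 28.66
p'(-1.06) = -11.12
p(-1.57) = 34.59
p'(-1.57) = -12.14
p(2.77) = 0.74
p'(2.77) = -3.46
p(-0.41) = 21.86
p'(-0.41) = -9.82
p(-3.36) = 59.53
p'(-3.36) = -15.72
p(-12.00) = 270.00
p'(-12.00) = -33.00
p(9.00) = 18.00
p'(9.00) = 9.00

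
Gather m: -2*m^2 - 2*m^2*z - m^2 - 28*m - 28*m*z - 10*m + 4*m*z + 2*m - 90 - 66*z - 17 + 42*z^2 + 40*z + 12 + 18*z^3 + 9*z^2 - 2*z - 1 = m^2*(-2*z - 3) + m*(-24*z - 36) + 18*z^3 + 51*z^2 - 28*z - 96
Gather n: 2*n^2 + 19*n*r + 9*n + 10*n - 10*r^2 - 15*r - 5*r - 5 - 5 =2*n^2 + n*(19*r + 19) - 10*r^2 - 20*r - 10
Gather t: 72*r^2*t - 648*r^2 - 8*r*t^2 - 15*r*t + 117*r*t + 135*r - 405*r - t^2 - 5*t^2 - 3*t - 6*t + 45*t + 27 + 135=-648*r^2 - 270*r + t^2*(-8*r - 6) + t*(72*r^2 + 102*r + 36) + 162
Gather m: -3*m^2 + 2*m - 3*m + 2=-3*m^2 - m + 2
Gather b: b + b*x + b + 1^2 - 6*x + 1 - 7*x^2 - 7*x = b*(x + 2) - 7*x^2 - 13*x + 2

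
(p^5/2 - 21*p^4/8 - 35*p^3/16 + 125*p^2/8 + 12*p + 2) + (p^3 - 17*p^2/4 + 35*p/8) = p^5/2 - 21*p^4/8 - 19*p^3/16 + 91*p^2/8 + 131*p/8 + 2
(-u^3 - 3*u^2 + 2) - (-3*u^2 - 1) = 3 - u^3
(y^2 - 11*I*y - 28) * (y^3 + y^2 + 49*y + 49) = y^5 + y^4 - 11*I*y^4 + 21*y^3 - 11*I*y^3 + 21*y^2 - 539*I*y^2 - 1372*y - 539*I*y - 1372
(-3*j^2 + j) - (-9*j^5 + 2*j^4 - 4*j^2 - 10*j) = 9*j^5 - 2*j^4 + j^2 + 11*j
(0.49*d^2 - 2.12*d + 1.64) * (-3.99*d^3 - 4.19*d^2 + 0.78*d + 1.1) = -1.9551*d^5 + 6.4057*d^4 + 2.7214*d^3 - 7.9862*d^2 - 1.0528*d + 1.804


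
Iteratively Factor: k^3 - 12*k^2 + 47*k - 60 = (k - 5)*(k^2 - 7*k + 12) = (k - 5)*(k - 4)*(k - 3)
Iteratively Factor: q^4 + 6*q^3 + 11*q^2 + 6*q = (q + 2)*(q^3 + 4*q^2 + 3*q) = q*(q + 2)*(q^2 + 4*q + 3) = q*(q + 2)*(q + 3)*(q + 1)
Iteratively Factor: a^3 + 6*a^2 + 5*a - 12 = (a + 4)*(a^2 + 2*a - 3) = (a - 1)*(a + 4)*(a + 3)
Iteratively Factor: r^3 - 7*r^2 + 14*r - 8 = (r - 1)*(r^2 - 6*r + 8) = (r - 2)*(r - 1)*(r - 4)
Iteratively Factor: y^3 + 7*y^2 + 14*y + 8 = (y + 4)*(y^2 + 3*y + 2) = (y + 1)*(y + 4)*(y + 2)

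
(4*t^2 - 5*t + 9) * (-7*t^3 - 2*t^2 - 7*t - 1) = -28*t^5 + 27*t^4 - 81*t^3 + 13*t^2 - 58*t - 9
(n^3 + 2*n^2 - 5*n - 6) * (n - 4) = n^4 - 2*n^3 - 13*n^2 + 14*n + 24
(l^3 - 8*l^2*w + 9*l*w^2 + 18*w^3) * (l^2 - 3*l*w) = l^5 - 11*l^4*w + 33*l^3*w^2 - 9*l^2*w^3 - 54*l*w^4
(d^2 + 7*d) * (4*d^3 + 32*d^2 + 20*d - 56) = 4*d^5 + 60*d^4 + 244*d^3 + 84*d^2 - 392*d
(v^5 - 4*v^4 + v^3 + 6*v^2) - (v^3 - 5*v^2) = v^5 - 4*v^4 + 11*v^2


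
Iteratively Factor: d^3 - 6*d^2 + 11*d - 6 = (d - 1)*(d^2 - 5*d + 6) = (d - 3)*(d - 1)*(d - 2)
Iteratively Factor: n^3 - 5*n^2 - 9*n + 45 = (n - 5)*(n^2 - 9) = (n - 5)*(n - 3)*(n + 3)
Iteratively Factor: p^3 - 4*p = (p)*(p^2 - 4) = p*(p + 2)*(p - 2)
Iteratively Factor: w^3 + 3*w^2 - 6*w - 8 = (w + 4)*(w^2 - w - 2) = (w - 2)*(w + 4)*(w + 1)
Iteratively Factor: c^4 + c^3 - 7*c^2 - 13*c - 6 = (c + 1)*(c^3 - 7*c - 6) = (c + 1)*(c + 2)*(c^2 - 2*c - 3) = (c + 1)^2*(c + 2)*(c - 3)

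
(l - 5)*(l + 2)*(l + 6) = l^3 + 3*l^2 - 28*l - 60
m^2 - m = m*(m - 1)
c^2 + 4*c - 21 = (c - 3)*(c + 7)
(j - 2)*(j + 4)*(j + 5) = j^3 + 7*j^2 + 2*j - 40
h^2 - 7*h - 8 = (h - 8)*(h + 1)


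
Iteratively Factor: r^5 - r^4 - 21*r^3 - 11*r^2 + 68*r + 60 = (r - 2)*(r^4 + r^3 - 19*r^2 - 49*r - 30) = (r - 2)*(r + 2)*(r^3 - r^2 - 17*r - 15) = (r - 2)*(r + 1)*(r + 2)*(r^2 - 2*r - 15) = (r - 5)*(r - 2)*(r + 1)*(r + 2)*(r + 3)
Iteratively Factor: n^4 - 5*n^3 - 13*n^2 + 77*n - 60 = (n - 3)*(n^3 - 2*n^2 - 19*n + 20) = (n - 3)*(n + 4)*(n^2 - 6*n + 5) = (n - 5)*(n - 3)*(n + 4)*(n - 1)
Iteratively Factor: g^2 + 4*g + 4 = (g + 2)*(g + 2)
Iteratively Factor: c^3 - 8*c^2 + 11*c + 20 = (c - 4)*(c^2 - 4*c - 5) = (c - 5)*(c - 4)*(c + 1)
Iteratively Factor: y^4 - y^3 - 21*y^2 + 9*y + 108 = (y - 4)*(y^3 + 3*y^2 - 9*y - 27) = (y - 4)*(y + 3)*(y^2 - 9) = (y - 4)*(y + 3)^2*(y - 3)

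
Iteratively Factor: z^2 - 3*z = (z)*(z - 3)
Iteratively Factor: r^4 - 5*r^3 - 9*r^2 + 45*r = (r)*(r^3 - 5*r^2 - 9*r + 45) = r*(r + 3)*(r^2 - 8*r + 15) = r*(r - 5)*(r + 3)*(r - 3)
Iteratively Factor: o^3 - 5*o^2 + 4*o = (o - 4)*(o^2 - o) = (o - 4)*(o - 1)*(o)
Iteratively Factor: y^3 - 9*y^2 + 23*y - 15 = (y - 1)*(y^2 - 8*y + 15) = (y - 5)*(y - 1)*(y - 3)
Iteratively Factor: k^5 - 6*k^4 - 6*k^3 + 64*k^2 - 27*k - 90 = (k - 2)*(k^4 - 4*k^3 - 14*k^2 + 36*k + 45) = (k - 2)*(k + 3)*(k^3 - 7*k^2 + 7*k + 15) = (k - 2)*(k + 1)*(k + 3)*(k^2 - 8*k + 15) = (k - 3)*(k - 2)*(k + 1)*(k + 3)*(k - 5)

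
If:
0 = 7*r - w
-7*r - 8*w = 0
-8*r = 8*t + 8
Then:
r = 0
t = -1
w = 0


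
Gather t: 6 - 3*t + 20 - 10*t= 26 - 13*t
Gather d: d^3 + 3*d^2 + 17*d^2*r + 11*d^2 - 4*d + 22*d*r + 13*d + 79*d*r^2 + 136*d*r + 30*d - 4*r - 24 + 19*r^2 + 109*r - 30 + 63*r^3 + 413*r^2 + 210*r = d^3 + d^2*(17*r + 14) + d*(79*r^2 + 158*r + 39) + 63*r^3 + 432*r^2 + 315*r - 54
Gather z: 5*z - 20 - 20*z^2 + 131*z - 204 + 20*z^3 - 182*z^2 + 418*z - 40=20*z^3 - 202*z^2 + 554*z - 264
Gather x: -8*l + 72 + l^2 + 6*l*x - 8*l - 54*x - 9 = l^2 - 16*l + x*(6*l - 54) + 63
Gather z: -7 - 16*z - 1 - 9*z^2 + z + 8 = -9*z^2 - 15*z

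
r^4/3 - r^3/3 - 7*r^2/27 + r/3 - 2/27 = (r/3 + 1/3)*(r - 1)*(r - 2/3)*(r - 1/3)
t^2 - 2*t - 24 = (t - 6)*(t + 4)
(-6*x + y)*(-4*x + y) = 24*x^2 - 10*x*y + y^2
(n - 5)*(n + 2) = n^2 - 3*n - 10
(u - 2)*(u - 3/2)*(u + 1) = u^3 - 5*u^2/2 - u/2 + 3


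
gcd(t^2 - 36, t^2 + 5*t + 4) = 1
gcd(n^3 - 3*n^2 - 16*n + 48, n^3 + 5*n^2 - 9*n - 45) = n - 3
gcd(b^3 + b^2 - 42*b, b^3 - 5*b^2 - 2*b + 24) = 1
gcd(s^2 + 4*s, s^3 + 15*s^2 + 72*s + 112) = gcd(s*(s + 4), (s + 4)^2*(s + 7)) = s + 4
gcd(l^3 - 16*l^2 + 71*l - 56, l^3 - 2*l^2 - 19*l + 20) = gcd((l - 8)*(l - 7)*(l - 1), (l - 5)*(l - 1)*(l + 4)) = l - 1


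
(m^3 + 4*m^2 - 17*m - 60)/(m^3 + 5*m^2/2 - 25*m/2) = 2*(m^2 - m - 12)/(m*(2*m - 5))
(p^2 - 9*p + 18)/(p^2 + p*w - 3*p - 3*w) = (p - 6)/(p + w)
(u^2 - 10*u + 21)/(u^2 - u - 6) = (u - 7)/(u + 2)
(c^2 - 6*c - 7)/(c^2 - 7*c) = (c + 1)/c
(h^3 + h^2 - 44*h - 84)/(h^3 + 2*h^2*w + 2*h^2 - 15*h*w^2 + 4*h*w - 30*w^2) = (-h^2 + h + 42)/(-h^2 - 2*h*w + 15*w^2)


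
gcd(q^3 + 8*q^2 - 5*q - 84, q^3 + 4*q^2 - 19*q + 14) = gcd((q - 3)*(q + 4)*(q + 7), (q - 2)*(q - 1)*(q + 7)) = q + 7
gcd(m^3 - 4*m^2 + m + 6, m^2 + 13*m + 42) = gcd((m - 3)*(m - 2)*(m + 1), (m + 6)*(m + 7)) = 1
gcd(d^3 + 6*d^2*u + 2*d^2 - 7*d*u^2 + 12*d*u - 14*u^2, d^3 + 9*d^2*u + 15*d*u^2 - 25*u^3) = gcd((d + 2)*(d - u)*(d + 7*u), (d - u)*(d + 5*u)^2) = -d + u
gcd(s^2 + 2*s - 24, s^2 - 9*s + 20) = s - 4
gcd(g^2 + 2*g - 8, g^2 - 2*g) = g - 2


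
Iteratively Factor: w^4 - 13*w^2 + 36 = (w + 3)*(w^3 - 3*w^2 - 4*w + 12) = (w + 2)*(w + 3)*(w^2 - 5*w + 6) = (w - 2)*(w + 2)*(w + 3)*(w - 3)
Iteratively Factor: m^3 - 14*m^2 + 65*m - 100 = (m - 4)*(m^2 - 10*m + 25) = (m - 5)*(m - 4)*(m - 5)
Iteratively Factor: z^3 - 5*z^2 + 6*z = (z)*(z^2 - 5*z + 6) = z*(z - 2)*(z - 3)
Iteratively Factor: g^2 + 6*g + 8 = (g + 4)*(g + 2)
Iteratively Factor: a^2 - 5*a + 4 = (a - 4)*(a - 1)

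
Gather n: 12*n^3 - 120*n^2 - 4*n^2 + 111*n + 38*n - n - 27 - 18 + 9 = 12*n^3 - 124*n^2 + 148*n - 36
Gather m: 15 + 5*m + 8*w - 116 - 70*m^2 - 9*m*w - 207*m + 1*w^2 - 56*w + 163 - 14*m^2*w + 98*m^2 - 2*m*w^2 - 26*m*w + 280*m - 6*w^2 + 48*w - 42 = m^2*(28 - 14*w) + m*(-2*w^2 - 35*w + 78) - 5*w^2 + 20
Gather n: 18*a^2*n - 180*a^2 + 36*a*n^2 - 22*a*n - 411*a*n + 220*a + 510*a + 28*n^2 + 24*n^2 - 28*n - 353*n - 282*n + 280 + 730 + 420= -180*a^2 + 730*a + n^2*(36*a + 52) + n*(18*a^2 - 433*a - 663) + 1430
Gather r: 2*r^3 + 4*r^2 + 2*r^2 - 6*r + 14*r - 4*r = 2*r^3 + 6*r^2 + 4*r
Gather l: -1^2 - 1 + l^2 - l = l^2 - l - 2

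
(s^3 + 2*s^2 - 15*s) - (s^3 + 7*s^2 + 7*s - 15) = -5*s^2 - 22*s + 15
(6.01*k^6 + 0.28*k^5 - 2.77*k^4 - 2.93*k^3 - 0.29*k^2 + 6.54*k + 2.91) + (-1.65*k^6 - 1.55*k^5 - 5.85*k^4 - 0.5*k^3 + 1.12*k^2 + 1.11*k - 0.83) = 4.36*k^6 - 1.27*k^5 - 8.62*k^4 - 3.43*k^3 + 0.83*k^2 + 7.65*k + 2.08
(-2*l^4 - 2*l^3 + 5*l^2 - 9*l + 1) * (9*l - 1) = -18*l^5 - 16*l^4 + 47*l^3 - 86*l^2 + 18*l - 1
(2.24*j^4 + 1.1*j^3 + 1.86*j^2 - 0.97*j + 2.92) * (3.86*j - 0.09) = 8.6464*j^5 + 4.0444*j^4 + 7.0806*j^3 - 3.9116*j^2 + 11.3585*j - 0.2628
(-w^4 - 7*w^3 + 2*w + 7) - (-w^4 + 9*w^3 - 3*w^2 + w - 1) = -16*w^3 + 3*w^2 + w + 8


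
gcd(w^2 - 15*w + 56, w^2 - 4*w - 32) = w - 8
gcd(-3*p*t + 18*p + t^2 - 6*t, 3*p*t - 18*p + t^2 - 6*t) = t - 6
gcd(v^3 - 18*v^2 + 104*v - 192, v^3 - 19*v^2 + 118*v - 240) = v^2 - 14*v + 48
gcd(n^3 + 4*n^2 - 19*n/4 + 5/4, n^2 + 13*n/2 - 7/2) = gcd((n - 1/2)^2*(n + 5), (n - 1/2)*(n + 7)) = n - 1/2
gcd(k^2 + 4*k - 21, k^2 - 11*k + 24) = k - 3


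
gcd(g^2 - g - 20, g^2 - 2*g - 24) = g + 4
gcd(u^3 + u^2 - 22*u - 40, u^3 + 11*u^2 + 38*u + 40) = u^2 + 6*u + 8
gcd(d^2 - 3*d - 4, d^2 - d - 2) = d + 1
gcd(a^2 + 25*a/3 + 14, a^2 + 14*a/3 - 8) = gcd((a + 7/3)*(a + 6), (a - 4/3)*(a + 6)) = a + 6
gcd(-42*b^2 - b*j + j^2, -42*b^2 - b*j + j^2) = 42*b^2 + b*j - j^2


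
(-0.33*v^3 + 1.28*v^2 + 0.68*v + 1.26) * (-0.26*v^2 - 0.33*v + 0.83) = 0.0858*v^5 - 0.2239*v^4 - 0.8731*v^3 + 0.5104*v^2 + 0.1486*v + 1.0458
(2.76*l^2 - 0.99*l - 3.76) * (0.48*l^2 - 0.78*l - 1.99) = 1.3248*l^4 - 2.628*l^3 - 6.525*l^2 + 4.9029*l + 7.4824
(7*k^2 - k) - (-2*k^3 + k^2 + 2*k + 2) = 2*k^3 + 6*k^2 - 3*k - 2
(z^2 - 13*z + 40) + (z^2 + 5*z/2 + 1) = 2*z^2 - 21*z/2 + 41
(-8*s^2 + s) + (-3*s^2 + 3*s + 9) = -11*s^2 + 4*s + 9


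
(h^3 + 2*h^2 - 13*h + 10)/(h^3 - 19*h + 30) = (h - 1)/(h - 3)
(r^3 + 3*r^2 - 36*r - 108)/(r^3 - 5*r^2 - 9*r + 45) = (r^2 - 36)/(r^2 - 8*r + 15)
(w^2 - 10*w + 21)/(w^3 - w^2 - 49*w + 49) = (w - 3)/(w^2 + 6*w - 7)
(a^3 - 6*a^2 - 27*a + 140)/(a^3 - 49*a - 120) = (a^2 - 11*a + 28)/(a^2 - 5*a - 24)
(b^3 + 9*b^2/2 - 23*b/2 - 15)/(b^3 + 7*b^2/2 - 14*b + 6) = (2*b^2 - 3*b - 5)/(2*b^2 - 5*b + 2)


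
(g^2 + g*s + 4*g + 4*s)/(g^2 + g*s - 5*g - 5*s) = (g + 4)/(g - 5)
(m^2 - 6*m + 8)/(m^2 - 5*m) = (m^2 - 6*m + 8)/(m*(m - 5))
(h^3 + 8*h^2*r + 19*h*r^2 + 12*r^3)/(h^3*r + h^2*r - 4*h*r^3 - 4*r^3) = (h^3 + 8*h^2*r + 19*h*r^2 + 12*r^3)/(r*(h^3 + h^2 - 4*h*r^2 - 4*r^2))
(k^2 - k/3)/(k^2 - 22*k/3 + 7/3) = k/(k - 7)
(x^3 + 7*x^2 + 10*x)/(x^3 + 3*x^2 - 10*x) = (x + 2)/(x - 2)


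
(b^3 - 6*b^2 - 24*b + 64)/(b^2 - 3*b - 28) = (b^2 - 10*b + 16)/(b - 7)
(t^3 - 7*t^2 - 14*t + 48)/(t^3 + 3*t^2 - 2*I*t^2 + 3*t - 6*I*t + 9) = (t^2 - 10*t + 16)/(t^2 - 2*I*t + 3)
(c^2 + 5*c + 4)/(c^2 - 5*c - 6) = (c + 4)/(c - 6)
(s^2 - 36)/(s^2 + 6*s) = (s - 6)/s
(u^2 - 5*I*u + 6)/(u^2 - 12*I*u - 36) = (u + I)/(u - 6*I)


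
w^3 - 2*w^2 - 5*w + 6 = (w - 3)*(w - 1)*(w + 2)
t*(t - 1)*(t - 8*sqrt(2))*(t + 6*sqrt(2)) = t^4 - 2*sqrt(2)*t^3 - t^3 - 96*t^2 + 2*sqrt(2)*t^2 + 96*t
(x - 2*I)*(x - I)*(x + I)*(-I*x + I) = -I*x^4 - 2*x^3 + I*x^3 + 2*x^2 - I*x^2 - 2*x + I*x + 2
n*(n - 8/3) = n^2 - 8*n/3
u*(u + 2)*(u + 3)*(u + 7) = u^4 + 12*u^3 + 41*u^2 + 42*u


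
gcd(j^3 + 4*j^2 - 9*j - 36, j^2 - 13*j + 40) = 1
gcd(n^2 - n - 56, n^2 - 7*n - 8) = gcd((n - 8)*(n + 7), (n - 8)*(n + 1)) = n - 8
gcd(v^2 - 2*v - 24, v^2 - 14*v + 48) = v - 6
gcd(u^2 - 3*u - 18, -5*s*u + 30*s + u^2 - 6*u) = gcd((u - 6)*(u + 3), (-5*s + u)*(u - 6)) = u - 6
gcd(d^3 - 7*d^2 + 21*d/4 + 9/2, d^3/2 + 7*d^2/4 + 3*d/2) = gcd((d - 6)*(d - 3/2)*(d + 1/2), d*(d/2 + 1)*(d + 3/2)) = 1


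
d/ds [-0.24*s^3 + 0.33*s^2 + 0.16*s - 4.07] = -0.72*s^2 + 0.66*s + 0.16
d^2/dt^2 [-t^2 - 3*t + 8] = -2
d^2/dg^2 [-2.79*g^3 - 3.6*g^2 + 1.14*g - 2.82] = -16.74*g - 7.2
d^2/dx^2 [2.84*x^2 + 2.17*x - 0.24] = 5.68000000000000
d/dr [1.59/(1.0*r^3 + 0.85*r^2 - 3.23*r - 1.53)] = (-4.77*r^2 - 2.703*r + 5.1357)/(1.0*r^3 + 0.85*r^2 - 3.23*r - 1.53)^2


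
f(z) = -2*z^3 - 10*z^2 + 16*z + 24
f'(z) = -6*z^2 - 20*z + 16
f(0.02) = 24.32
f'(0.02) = 15.60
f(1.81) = 8.34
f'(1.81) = -39.86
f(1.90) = 4.58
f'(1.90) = -43.66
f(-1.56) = -17.70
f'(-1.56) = 32.60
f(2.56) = -34.13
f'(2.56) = -74.52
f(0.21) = 26.90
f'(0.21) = 11.54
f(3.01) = -72.98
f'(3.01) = -98.56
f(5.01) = -398.34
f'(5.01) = -234.80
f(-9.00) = 528.00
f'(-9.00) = -290.00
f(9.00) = -2100.00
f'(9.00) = -650.00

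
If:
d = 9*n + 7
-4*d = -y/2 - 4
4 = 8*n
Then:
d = 23/2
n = 1/2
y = 84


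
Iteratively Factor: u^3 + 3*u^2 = (u)*(u^2 + 3*u) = u*(u + 3)*(u)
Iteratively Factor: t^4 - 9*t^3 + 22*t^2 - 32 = (t - 2)*(t^3 - 7*t^2 + 8*t + 16) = (t - 4)*(t - 2)*(t^2 - 3*t - 4) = (t - 4)*(t - 2)*(t + 1)*(t - 4)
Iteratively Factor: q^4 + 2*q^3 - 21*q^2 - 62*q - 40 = (q + 4)*(q^3 - 2*q^2 - 13*q - 10) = (q - 5)*(q + 4)*(q^2 + 3*q + 2) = (q - 5)*(q + 2)*(q + 4)*(q + 1)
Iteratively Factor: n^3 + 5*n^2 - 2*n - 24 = (n - 2)*(n^2 + 7*n + 12) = (n - 2)*(n + 4)*(n + 3)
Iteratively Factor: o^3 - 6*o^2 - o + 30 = (o - 3)*(o^2 - 3*o - 10) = (o - 5)*(o - 3)*(o + 2)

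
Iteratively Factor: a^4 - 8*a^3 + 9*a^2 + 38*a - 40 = (a - 4)*(a^3 - 4*a^2 - 7*a + 10) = (a - 4)*(a - 1)*(a^2 - 3*a - 10) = (a - 5)*(a - 4)*(a - 1)*(a + 2)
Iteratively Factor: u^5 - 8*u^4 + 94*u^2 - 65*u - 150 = (u - 2)*(u^4 - 6*u^3 - 12*u^2 + 70*u + 75) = (u - 5)*(u - 2)*(u^3 - u^2 - 17*u - 15) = (u - 5)*(u - 2)*(u + 1)*(u^2 - 2*u - 15) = (u - 5)^2*(u - 2)*(u + 1)*(u + 3)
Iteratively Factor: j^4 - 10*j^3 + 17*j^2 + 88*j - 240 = (j + 3)*(j^3 - 13*j^2 + 56*j - 80) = (j - 5)*(j + 3)*(j^2 - 8*j + 16) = (j - 5)*(j - 4)*(j + 3)*(j - 4)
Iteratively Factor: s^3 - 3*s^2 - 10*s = (s)*(s^2 - 3*s - 10) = s*(s + 2)*(s - 5)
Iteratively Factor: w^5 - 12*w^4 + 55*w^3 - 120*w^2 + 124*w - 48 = (w - 3)*(w^4 - 9*w^3 + 28*w^2 - 36*w + 16) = (w - 4)*(w - 3)*(w^3 - 5*w^2 + 8*w - 4) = (w - 4)*(w - 3)*(w - 2)*(w^2 - 3*w + 2) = (w - 4)*(w - 3)*(w - 2)^2*(w - 1)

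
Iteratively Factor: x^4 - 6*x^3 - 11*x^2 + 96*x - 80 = (x - 4)*(x^3 - 2*x^2 - 19*x + 20) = (x - 4)*(x - 1)*(x^2 - x - 20) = (x - 4)*(x - 1)*(x + 4)*(x - 5)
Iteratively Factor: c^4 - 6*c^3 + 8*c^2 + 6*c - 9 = (c - 1)*(c^3 - 5*c^2 + 3*c + 9) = (c - 1)*(c + 1)*(c^2 - 6*c + 9) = (c - 3)*(c - 1)*(c + 1)*(c - 3)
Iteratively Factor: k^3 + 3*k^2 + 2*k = (k)*(k^2 + 3*k + 2) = k*(k + 1)*(k + 2)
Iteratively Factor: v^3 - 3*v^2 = (v)*(v^2 - 3*v) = v*(v - 3)*(v)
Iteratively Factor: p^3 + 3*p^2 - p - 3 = (p + 3)*(p^2 - 1) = (p + 1)*(p + 3)*(p - 1)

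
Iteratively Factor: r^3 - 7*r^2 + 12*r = (r - 4)*(r^2 - 3*r) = r*(r - 4)*(r - 3)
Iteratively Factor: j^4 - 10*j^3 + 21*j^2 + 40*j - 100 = (j + 2)*(j^3 - 12*j^2 + 45*j - 50) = (j - 2)*(j + 2)*(j^2 - 10*j + 25) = (j - 5)*(j - 2)*(j + 2)*(j - 5)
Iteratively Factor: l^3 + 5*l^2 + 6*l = (l + 2)*(l^2 + 3*l) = l*(l + 2)*(l + 3)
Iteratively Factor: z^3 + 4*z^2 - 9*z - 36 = (z - 3)*(z^2 + 7*z + 12) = (z - 3)*(z + 3)*(z + 4)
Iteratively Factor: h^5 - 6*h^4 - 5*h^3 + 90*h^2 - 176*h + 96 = (h - 1)*(h^4 - 5*h^3 - 10*h^2 + 80*h - 96) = (h - 2)*(h - 1)*(h^3 - 3*h^2 - 16*h + 48) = (h - 3)*(h - 2)*(h - 1)*(h^2 - 16) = (h - 4)*(h - 3)*(h - 2)*(h - 1)*(h + 4)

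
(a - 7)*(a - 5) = a^2 - 12*a + 35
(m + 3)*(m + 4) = m^2 + 7*m + 12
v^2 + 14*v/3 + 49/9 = (v + 7/3)^2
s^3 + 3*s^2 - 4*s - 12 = (s - 2)*(s + 2)*(s + 3)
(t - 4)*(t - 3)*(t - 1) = t^3 - 8*t^2 + 19*t - 12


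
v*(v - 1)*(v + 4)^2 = v^4 + 7*v^3 + 8*v^2 - 16*v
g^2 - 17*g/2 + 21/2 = (g - 7)*(g - 3/2)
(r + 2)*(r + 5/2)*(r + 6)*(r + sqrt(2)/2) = r^4 + sqrt(2)*r^3/2 + 21*r^3/2 + 21*sqrt(2)*r^2/4 + 32*r^2 + 16*sqrt(2)*r + 30*r + 15*sqrt(2)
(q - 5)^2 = q^2 - 10*q + 25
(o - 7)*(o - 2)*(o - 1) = o^3 - 10*o^2 + 23*o - 14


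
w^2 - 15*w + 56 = (w - 8)*(w - 7)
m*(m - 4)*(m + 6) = m^3 + 2*m^2 - 24*m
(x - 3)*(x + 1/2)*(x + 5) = x^3 + 5*x^2/2 - 14*x - 15/2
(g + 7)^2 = g^2 + 14*g + 49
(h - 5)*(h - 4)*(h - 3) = h^3 - 12*h^2 + 47*h - 60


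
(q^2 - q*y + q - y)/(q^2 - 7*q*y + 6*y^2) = (-q - 1)/(-q + 6*y)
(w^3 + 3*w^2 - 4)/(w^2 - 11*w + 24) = (w^3 + 3*w^2 - 4)/(w^2 - 11*w + 24)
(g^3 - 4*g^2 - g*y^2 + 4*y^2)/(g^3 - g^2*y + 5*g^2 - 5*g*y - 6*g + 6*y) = (g^2 + g*y - 4*g - 4*y)/(g^2 + 5*g - 6)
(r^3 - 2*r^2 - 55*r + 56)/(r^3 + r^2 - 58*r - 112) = (r - 1)/(r + 2)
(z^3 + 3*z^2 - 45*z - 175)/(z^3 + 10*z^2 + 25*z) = (z - 7)/z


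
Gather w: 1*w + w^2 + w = w^2 + 2*w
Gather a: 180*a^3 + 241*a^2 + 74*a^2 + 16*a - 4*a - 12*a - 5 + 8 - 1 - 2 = 180*a^3 + 315*a^2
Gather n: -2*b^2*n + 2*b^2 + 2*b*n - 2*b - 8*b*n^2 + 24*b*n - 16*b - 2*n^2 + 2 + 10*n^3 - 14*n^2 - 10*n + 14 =2*b^2 - 18*b + 10*n^3 + n^2*(-8*b - 16) + n*(-2*b^2 + 26*b - 10) + 16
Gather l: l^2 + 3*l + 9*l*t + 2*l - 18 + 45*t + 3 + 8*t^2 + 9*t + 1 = l^2 + l*(9*t + 5) + 8*t^2 + 54*t - 14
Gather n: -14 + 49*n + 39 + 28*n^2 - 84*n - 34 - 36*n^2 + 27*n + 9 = -8*n^2 - 8*n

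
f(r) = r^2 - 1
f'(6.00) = 12.00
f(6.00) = 35.00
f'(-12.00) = -24.00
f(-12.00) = 143.00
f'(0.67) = 1.34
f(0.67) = -0.55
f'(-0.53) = -1.06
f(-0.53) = -0.72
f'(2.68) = 5.36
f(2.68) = 6.18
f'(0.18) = 0.36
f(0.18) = -0.97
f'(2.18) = 4.36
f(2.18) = 3.75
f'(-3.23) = -6.46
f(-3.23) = 9.43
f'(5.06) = 10.12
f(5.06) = 24.60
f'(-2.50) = -5.00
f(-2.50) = 5.25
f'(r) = 2*r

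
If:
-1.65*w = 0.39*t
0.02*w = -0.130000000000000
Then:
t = 27.50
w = -6.50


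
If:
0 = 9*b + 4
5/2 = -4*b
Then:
No Solution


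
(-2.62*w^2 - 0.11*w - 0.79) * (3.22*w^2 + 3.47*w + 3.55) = -8.4364*w^4 - 9.4456*w^3 - 12.2265*w^2 - 3.1318*w - 2.8045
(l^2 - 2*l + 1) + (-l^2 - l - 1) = -3*l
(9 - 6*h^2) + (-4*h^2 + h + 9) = -10*h^2 + h + 18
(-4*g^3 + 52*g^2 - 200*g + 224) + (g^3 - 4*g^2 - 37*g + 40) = -3*g^3 + 48*g^2 - 237*g + 264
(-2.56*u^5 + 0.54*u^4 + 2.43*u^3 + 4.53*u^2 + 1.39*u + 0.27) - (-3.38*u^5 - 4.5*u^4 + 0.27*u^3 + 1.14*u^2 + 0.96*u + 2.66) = 0.82*u^5 + 5.04*u^4 + 2.16*u^3 + 3.39*u^2 + 0.43*u - 2.39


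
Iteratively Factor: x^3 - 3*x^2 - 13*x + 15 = (x - 5)*(x^2 + 2*x - 3) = (x - 5)*(x - 1)*(x + 3)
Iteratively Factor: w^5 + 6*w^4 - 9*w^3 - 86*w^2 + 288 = (w - 2)*(w^4 + 8*w^3 + 7*w^2 - 72*w - 144) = (w - 2)*(w + 4)*(w^3 + 4*w^2 - 9*w - 36) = (w - 2)*(w + 3)*(w + 4)*(w^2 + w - 12) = (w - 2)*(w + 3)*(w + 4)^2*(w - 3)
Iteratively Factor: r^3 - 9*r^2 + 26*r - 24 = (r - 4)*(r^2 - 5*r + 6) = (r - 4)*(r - 3)*(r - 2)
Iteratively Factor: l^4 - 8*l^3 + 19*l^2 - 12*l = (l - 4)*(l^3 - 4*l^2 + 3*l) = (l - 4)*(l - 3)*(l^2 - l) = l*(l - 4)*(l - 3)*(l - 1)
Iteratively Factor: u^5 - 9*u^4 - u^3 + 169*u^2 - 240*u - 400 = (u + 1)*(u^4 - 10*u^3 + 9*u^2 + 160*u - 400) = (u - 5)*(u + 1)*(u^3 - 5*u^2 - 16*u + 80) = (u - 5)*(u + 1)*(u + 4)*(u^2 - 9*u + 20) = (u - 5)*(u - 4)*(u + 1)*(u + 4)*(u - 5)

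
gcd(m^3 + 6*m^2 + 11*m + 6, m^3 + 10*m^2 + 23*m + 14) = m^2 + 3*m + 2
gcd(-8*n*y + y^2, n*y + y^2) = y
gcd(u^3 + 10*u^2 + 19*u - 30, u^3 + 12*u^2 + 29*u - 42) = u^2 + 5*u - 6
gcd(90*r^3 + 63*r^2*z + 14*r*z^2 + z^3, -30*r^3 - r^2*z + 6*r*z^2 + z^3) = 15*r^2 + 8*r*z + z^2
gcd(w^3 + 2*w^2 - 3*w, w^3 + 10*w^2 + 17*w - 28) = w - 1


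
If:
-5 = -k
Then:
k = 5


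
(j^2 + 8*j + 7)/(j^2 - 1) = (j + 7)/(j - 1)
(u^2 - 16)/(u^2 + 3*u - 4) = (u - 4)/(u - 1)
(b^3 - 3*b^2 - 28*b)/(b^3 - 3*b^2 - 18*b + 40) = b*(b - 7)/(b^2 - 7*b + 10)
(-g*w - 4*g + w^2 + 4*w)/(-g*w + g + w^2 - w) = (w + 4)/(w - 1)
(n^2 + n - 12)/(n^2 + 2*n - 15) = (n + 4)/(n + 5)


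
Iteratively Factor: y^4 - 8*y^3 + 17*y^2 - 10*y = (y - 5)*(y^3 - 3*y^2 + 2*y) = (y - 5)*(y - 2)*(y^2 - y) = (y - 5)*(y - 2)*(y - 1)*(y)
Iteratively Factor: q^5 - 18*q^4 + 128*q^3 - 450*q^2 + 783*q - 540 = (q - 3)*(q^4 - 15*q^3 + 83*q^2 - 201*q + 180) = (q - 3)^2*(q^3 - 12*q^2 + 47*q - 60) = (q - 3)^3*(q^2 - 9*q + 20) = (q - 5)*(q - 3)^3*(q - 4)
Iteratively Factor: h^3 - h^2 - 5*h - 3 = (h - 3)*(h^2 + 2*h + 1) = (h - 3)*(h + 1)*(h + 1)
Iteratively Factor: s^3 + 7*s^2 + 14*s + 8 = (s + 2)*(s^2 + 5*s + 4) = (s + 1)*(s + 2)*(s + 4)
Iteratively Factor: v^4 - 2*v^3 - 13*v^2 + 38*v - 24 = (v - 1)*(v^3 - v^2 - 14*v + 24) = (v - 2)*(v - 1)*(v^2 + v - 12) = (v - 2)*(v - 1)*(v + 4)*(v - 3)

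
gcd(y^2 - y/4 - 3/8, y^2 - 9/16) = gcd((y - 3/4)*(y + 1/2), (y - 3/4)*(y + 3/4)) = y - 3/4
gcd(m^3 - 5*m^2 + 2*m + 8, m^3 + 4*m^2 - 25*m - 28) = m^2 - 3*m - 4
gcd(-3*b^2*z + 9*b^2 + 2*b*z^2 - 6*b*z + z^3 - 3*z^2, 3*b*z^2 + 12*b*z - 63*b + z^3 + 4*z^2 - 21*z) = 3*b*z - 9*b + z^2 - 3*z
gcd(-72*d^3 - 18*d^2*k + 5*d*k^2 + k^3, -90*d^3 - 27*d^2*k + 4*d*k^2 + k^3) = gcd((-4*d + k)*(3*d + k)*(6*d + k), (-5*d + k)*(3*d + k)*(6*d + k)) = 18*d^2 + 9*d*k + k^2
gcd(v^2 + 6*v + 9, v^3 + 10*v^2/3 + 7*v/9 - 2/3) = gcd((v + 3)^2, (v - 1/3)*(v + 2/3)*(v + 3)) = v + 3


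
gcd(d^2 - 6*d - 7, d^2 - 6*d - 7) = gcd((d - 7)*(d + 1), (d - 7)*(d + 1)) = d^2 - 6*d - 7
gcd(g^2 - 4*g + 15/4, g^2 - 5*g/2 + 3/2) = g - 3/2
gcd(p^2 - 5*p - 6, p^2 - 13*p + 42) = p - 6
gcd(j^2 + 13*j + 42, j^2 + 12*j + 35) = j + 7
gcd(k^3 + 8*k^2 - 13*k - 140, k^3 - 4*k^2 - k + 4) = k - 4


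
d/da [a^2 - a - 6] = 2*a - 1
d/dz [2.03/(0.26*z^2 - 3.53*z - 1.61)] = (7.1659 - 1.0556*z)/(-0.26*z^2 + 3.53*z + 1.61)^2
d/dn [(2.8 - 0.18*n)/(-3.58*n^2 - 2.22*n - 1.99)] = (-0.6444*n^2 + 20.048*n + 6.5742)/(12.8164*n^4 + 15.8952*n^3 + 19.1768*n^2 + 8.8356*n + 3.9601)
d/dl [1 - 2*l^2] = -4*l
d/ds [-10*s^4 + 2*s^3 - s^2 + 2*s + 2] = -40*s^3 + 6*s^2 - 2*s + 2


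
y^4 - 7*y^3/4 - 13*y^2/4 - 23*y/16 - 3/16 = (y - 3)*(y + 1/4)*(y + 1/2)^2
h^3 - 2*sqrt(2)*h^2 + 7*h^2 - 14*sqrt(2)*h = h*(h + 7)*(h - 2*sqrt(2))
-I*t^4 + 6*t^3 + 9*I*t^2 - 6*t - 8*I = (t - 1)*(t + 2*I)*(t + 4*I)*(-I*t - I)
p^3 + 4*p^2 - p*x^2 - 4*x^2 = (p + 4)*(p - x)*(p + x)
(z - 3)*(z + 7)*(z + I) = z^3 + 4*z^2 + I*z^2 - 21*z + 4*I*z - 21*I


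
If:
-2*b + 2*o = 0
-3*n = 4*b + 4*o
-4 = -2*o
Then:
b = 2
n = -16/3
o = 2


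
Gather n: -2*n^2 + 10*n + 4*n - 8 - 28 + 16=-2*n^2 + 14*n - 20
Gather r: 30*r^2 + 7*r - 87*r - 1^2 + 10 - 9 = 30*r^2 - 80*r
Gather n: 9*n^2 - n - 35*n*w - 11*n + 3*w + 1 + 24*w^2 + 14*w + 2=9*n^2 + n*(-35*w - 12) + 24*w^2 + 17*w + 3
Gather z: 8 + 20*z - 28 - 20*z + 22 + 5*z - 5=5*z - 3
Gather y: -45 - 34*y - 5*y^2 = -5*y^2 - 34*y - 45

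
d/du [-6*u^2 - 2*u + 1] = -12*u - 2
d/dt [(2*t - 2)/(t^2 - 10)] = 2*(t^2 - 2*t*(t - 1) - 10)/(t^2 - 10)^2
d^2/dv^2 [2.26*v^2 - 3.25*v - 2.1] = 4.52000000000000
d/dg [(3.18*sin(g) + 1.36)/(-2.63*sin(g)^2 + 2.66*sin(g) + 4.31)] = (8.3634*sin(g)^2 + 7.1536*sin(g) + 10.0882)*cos(g)/(6.9169*sin(g)^4 - 13.9916*sin(g)^3 - 15.595*sin(g)^2 + 22.9292*sin(g) + 18.5761)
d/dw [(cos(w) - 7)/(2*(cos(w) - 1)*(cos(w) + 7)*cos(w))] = (-165*cos(w) - 15*cos(2*w) + cos(3*w) + 83)*sin(w)/(4*(cos(w) - 1)^2*(cos(w) + 7)^2*cos(w)^2)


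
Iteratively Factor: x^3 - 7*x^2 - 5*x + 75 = (x - 5)*(x^2 - 2*x - 15) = (x - 5)^2*(x + 3)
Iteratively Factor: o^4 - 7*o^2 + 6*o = (o - 2)*(o^3 + 2*o^2 - 3*o) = o*(o - 2)*(o^2 + 2*o - 3) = o*(o - 2)*(o + 3)*(o - 1)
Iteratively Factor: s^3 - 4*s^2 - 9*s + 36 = (s - 3)*(s^2 - s - 12) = (s - 4)*(s - 3)*(s + 3)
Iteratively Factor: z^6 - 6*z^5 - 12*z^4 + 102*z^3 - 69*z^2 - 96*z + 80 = (z - 4)*(z^5 - 2*z^4 - 20*z^3 + 22*z^2 + 19*z - 20) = (z - 4)*(z - 1)*(z^4 - z^3 - 21*z^2 + z + 20) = (z - 4)*(z - 1)*(z + 1)*(z^3 - 2*z^2 - 19*z + 20) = (z - 4)*(z - 1)*(z + 1)*(z + 4)*(z^2 - 6*z + 5) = (z - 5)*(z - 4)*(z - 1)*(z + 1)*(z + 4)*(z - 1)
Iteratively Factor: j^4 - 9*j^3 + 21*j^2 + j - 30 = (j - 3)*(j^3 - 6*j^2 + 3*j + 10) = (j - 5)*(j - 3)*(j^2 - j - 2) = (j - 5)*(j - 3)*(j + 1)*(j - 2)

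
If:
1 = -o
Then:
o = -1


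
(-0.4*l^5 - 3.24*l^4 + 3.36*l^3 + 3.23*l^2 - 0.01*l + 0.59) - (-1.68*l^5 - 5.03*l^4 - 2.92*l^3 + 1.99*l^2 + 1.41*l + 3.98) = 1.28*l^5 + 1.79*l^4 + 6.28*l^3 + 1.24*l^2 - 1.42*l - 3.39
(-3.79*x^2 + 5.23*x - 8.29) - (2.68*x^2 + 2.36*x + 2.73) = -6.47*x^2 + 2.87*x - 11.02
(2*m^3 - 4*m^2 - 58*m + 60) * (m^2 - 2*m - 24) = 2*m^5 - 8*m^4 - 98*m^3 + 272*m^2 + 1272*m - 1440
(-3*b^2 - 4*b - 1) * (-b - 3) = 3*b^3 + 13*b^2 + 13*b + 3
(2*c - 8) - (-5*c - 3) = 7*c - 5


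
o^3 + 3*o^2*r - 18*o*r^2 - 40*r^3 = (o - 4*r)*(o + 2*r)*(o + 5*r)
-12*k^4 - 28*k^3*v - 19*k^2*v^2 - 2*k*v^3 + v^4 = (-6*k + v)*(k + v)^2*(2*k + v)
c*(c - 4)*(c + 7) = c^3 + 3*c^2 - 28*c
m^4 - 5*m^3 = m^3*(m - 5)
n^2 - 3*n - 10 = (n - 5)*(n + 2)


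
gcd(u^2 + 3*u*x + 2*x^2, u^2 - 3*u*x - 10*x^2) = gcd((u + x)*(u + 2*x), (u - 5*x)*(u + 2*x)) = u + 2*x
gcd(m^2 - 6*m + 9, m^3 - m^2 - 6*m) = m - 3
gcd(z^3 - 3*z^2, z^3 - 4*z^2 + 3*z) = z^2 - 3*z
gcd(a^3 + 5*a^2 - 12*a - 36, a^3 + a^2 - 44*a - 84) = a^2 + 8*a + 12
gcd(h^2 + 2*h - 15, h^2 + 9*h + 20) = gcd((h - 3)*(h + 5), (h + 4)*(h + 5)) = h + 5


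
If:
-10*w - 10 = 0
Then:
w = -1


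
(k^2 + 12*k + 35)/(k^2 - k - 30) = (k + 7)/(k - 6)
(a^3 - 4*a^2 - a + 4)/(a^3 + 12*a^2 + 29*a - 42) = (a^2 - 3*a - 4)/(a^2 + 13*a + 42)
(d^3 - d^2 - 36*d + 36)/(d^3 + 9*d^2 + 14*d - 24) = (d - 6)/(d + 4)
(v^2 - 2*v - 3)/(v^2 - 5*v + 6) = (v + 1)/(v - 2)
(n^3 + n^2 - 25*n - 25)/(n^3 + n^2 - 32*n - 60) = (n^2 - 4*n - 5)/(n^2 - 4*n - 12)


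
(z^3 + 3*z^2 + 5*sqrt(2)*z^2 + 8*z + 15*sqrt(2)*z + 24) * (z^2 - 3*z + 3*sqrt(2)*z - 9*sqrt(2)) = z^5 + 8*sqrt(2)*z^4 + 29*z^3 - 48*sqrt(2)*z^2 - 342*z - 216*sqrt(2)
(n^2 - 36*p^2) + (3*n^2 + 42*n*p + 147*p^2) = 4*n^2 + 42*n*p + 111*p^2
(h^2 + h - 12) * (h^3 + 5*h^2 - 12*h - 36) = h^5 + 6*h^4 - 19*h^3 - 108*h^2 + 108*h + 432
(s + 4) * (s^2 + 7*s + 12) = s^3 + 11*s^2 + 40*s + 48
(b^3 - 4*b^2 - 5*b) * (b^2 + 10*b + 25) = b^5 + 6*b^4 - 20*b^3 - 150*b^2 - 125*b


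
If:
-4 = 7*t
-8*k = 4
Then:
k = -1/2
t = -4/7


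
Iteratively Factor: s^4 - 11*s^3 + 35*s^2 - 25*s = (s)*(s^3 - 11*s^2 + 35*s - 25) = s*(s - 5)*(s^2 - 6*s + 5) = s*(s - 5)*(s - 1)*(s - 5)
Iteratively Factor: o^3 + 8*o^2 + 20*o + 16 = (o + 4)*(o^2 + 4*o + 4) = (o + 2)*(o + 4)*(o + 2)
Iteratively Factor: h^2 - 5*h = (h)*(h - 5)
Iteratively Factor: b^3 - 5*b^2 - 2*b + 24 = (b - 4)*(b^2 - b - 6) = (b - 4)*(b - 3)*(b + 2)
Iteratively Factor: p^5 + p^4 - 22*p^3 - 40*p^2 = (p)*(p^4 + p^3 - 22*p^2 - 40*p) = p*(p - 5)*(p^3 + 6*p^2 + 8*p) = p^2*(p - 5)*(p^2 + 6*p + 8) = p^2*(p - 5)*(p + 2)*(p + 4)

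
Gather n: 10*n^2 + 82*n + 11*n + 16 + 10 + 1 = 10*n^2 + 93*n + 27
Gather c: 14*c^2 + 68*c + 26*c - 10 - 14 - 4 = 14*c^2 + 94*c - 28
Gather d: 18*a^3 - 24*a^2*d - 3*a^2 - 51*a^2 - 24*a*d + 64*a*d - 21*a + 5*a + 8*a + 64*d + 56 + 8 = 18*a^3 - 54*a^2 - 8*a + d*(-24*a^2 + 40*a + 64) + 64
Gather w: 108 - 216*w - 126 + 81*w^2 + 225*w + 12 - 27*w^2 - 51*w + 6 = 54*w^2 - 42*w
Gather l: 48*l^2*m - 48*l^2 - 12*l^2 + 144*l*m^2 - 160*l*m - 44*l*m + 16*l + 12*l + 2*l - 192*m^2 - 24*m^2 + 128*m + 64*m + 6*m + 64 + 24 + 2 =l^2*(48*m - 60) + l*(144*m^2 - 204*m + 30) - 216*m^2 + 198*m + 90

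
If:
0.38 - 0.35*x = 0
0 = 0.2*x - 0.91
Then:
No Solution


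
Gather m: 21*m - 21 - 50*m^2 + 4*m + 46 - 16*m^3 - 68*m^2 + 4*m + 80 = -16*m^3 - 118*m^2 + 29*m + 105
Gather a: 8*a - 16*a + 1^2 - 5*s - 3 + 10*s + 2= -8*a + 5*s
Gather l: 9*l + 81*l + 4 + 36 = 90*l + 40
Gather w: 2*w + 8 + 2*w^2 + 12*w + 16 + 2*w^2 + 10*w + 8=4*w^2 + 24*w + 32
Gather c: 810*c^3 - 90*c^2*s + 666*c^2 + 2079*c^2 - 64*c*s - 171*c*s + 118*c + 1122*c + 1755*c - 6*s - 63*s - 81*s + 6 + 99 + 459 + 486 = 810*c^3 + c^2*(2745 - 90*s) + c*(2995 - 235*s) - 150*s + 1050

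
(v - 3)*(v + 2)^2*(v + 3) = v^4 + 4*v^3 - 5*v^2 - 36*v - 36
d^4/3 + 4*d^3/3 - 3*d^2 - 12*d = d*(d/3 + 1)*(d - 3)*(d + 4)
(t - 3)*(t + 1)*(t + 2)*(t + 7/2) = t^4 + 7*t^3/2 - 7*t^2 - 61*t/2 - 21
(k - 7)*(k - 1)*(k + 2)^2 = k^4 - 4*k^3 - 21*k^2 - 4*k + 28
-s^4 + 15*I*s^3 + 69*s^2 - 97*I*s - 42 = (s - 7*I)*(s - 6*I)*(I*s + 1)^2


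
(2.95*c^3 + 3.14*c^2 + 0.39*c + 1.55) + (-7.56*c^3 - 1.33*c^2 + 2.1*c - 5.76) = -4.61*c^3 + 1.81*c^2 + 2.49*c - 4.21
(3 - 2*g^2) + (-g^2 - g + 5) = -3*g^2 - g + 8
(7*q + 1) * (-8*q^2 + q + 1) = -56*q^3 - q^2 + 8*q + 1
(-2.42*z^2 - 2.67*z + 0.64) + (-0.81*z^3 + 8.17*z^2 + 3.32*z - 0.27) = -0.81*z^3 + 5.75*z^2 + 0.65*z + 0.37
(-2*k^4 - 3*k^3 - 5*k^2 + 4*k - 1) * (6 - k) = 2*k^5 - 9*k^4 - 13*k^3 - 34*k^2 + 25*k - 6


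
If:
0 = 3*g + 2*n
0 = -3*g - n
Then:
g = 0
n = 0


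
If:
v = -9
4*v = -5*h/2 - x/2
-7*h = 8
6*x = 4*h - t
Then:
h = -8/7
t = -3296/7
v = -9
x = 544/7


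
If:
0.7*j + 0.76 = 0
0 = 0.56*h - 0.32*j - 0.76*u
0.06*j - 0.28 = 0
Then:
No Solution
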